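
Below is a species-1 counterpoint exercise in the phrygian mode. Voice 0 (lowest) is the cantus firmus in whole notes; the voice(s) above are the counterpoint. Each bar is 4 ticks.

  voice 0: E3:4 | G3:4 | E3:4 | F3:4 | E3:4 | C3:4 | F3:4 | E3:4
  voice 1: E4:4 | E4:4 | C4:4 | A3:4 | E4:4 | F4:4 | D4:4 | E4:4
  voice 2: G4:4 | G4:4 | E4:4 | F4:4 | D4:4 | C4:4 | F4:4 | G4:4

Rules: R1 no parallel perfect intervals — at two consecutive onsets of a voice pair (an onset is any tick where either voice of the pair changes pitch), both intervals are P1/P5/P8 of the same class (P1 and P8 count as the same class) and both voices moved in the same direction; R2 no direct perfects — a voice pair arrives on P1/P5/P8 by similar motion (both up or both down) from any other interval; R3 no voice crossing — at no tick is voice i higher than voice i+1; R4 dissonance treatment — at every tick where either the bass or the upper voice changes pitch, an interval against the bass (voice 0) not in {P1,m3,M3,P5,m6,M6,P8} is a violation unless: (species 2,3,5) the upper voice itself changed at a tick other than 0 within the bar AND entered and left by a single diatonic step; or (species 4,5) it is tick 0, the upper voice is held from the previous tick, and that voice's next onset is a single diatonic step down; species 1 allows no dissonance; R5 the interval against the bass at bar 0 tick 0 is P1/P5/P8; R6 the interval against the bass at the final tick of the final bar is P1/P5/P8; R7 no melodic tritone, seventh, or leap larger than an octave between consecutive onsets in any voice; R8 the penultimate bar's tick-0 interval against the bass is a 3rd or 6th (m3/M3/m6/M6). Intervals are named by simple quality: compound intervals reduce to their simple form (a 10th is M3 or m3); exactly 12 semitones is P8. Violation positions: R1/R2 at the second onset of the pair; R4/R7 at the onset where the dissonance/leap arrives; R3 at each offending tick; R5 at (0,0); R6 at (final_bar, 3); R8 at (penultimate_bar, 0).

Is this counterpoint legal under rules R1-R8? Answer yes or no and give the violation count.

No (17 violations)

bar 0: v0=E3 v1=E4 v2=G4 (m3)
bar 1: v0=G3 v1=E4 v2=G4 (P8)
bar 2: v0=E3 v1=C4 v2=E4 (P8)
bar 3: v0=F3 v1=A3 v2=F4 (P8)
bar 4: v0=E3 v1=E4 v2=D4 (m7)
bar 5: v0=C3 v1=F4 v2=C4 (P8)
bar 6: v0=F3 v1=D4 v2=F4 (P8)
bar 7: v0=E3 v1=E4 v2=G4 (m3)
  R5 @ bar0.0: opens on m3
  R1 @ bar2.0: G3/G4 P8 -> E3/E4 P8 similar
  R1 @ bar3.0: E3/E4 P8 -> F3/F4 P8 similar
  R3 @ bar4.0: E4 above D4
  R4 @ bar4.0: E3/D4 m7 untreated
  R3 @ bar4.1: E4 above D4
  R3 @ bar4.2: E4 above D4
  R3 @ bar4.3: E4 above D4
  R2 @ bar5.0: E3/D4 m7 -> C3/C4 P8 similar
  R3 @ bar5.0: F4 above C4
  R4 @ bar5.0: C3/F4 P4 untreated
  R3 @ bar5.1: F4 above C4
  R3 @ bar5.2: F4 above C4
  R3 @ bar5.3: F4 above C4
  R1 @ bar6.0: C3/C4 P8 -> F3/F4 P8 similar
  R8 @ bar6.0: penult P8 not 3rd/6th
  R6 @ bar7.3: closes on m3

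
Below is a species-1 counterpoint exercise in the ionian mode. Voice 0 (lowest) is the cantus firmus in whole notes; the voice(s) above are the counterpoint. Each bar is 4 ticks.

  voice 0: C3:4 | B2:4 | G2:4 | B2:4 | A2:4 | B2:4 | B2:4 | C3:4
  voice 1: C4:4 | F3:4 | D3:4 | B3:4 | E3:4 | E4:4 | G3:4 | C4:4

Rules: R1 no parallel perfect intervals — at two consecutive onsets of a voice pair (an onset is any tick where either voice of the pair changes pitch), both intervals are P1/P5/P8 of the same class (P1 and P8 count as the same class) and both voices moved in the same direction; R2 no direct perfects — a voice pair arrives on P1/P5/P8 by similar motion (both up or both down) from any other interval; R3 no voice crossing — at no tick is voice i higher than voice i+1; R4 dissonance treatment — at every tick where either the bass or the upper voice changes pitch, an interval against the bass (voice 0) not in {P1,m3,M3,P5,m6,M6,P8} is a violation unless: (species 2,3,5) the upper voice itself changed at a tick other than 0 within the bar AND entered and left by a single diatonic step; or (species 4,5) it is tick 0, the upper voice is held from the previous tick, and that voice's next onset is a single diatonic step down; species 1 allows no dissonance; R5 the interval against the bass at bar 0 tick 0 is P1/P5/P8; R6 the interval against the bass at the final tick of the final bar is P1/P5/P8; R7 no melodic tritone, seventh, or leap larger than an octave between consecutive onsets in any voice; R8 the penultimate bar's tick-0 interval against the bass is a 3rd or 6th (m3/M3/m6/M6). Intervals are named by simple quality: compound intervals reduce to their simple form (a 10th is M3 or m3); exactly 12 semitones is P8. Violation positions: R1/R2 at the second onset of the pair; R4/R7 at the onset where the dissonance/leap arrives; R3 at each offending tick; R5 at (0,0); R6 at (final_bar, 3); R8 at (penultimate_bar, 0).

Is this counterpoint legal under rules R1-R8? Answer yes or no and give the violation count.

No (6 violations)

bar 0: v0=C3 v1=C4 (P8)
bar 1: v0=B2 v1=F3 (TT)
bar 2: v0=G2 v1=D3 (P5)
bar 3: v0=B2 v1=B3 (P8)
bar 4: v0=A2 v1=E3 (P5)
bar 5: v0=B2 v1=E4 (P4)
bar 6: v0=B2 v1=G3 (m6)
bar 7: v0=C3 v1=C4 (P8)
  R4 @ bar1.0: B2/F3 TT untreated
  R2 @ bar2.0: B2/F3 TT -> G2/D3 P5 similar
  R2 @ bar3.0: G2/D3 P5 -> B2/B3 P8 similar
  R2 @ bar4.0: B2/B3 P8 -> A2/E3 P5 similar
  R4 @ bar5.0: B2/E4 P4 untreated
  R2 @ bar7.0: B2/G3 m6 -> C3/C4 P8 similar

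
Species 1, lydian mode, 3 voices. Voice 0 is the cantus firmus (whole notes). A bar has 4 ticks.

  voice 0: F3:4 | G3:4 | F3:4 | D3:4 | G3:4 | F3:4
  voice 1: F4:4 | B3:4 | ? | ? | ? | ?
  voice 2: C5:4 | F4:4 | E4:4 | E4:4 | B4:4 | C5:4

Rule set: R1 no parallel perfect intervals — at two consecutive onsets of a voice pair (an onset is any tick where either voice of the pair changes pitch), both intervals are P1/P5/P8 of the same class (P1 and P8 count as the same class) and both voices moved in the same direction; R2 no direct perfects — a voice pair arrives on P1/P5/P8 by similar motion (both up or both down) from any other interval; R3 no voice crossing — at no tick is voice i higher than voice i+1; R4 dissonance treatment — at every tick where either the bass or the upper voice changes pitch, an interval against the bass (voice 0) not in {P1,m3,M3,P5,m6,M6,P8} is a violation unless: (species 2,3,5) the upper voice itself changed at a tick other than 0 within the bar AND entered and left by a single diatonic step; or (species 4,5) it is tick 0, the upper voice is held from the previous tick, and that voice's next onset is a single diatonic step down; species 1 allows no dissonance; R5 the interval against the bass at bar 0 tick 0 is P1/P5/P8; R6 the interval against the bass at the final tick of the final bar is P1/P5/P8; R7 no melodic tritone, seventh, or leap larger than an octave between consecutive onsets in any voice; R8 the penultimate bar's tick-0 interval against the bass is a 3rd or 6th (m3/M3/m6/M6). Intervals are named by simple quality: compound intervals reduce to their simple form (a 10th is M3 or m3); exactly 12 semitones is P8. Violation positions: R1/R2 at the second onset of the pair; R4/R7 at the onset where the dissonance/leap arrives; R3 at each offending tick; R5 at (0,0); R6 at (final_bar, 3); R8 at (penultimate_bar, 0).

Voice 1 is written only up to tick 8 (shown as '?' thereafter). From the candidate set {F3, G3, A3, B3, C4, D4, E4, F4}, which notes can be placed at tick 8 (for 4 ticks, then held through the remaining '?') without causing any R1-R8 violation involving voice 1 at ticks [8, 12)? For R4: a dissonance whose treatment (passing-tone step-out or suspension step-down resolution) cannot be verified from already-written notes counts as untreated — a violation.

F3: violates R2,R7
G3: violates R4
A3: violates R2
B3: violates R4
C4: legal
D4: legal
E4: violates R4
F4: violates R3,R7

{C4, D4}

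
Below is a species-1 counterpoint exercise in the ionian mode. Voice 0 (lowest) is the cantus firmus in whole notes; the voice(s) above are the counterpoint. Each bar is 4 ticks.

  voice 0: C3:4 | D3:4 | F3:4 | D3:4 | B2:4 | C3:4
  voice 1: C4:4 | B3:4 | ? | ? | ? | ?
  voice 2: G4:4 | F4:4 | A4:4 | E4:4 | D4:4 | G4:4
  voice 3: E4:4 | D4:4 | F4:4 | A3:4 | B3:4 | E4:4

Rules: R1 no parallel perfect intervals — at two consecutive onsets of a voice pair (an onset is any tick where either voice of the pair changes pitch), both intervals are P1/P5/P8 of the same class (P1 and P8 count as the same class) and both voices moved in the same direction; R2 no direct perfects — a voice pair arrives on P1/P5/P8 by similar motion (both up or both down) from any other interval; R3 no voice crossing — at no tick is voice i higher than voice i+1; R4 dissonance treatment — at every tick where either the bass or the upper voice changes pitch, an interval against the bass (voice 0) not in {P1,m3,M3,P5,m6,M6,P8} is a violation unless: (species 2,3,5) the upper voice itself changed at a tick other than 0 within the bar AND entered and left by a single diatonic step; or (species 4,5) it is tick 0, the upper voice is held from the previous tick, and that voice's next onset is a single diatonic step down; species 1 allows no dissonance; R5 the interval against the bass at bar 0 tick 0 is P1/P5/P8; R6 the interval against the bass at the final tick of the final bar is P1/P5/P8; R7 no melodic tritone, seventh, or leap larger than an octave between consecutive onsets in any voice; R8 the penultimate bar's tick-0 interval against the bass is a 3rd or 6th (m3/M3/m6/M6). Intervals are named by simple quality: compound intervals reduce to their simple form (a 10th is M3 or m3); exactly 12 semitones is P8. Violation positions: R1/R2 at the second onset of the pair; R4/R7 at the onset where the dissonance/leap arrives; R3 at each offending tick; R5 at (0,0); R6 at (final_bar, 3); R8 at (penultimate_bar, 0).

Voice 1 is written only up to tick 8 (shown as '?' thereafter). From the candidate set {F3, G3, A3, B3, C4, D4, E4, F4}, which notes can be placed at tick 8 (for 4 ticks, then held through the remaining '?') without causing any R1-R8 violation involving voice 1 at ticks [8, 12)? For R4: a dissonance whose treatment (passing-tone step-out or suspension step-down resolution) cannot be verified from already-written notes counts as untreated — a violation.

F3: violates R7
G3: violates R4
A3: legal
B3: violates R4
C4: violates R2
D4: violates R2
E4: violates R4
F4: violates R2,R7

{A3}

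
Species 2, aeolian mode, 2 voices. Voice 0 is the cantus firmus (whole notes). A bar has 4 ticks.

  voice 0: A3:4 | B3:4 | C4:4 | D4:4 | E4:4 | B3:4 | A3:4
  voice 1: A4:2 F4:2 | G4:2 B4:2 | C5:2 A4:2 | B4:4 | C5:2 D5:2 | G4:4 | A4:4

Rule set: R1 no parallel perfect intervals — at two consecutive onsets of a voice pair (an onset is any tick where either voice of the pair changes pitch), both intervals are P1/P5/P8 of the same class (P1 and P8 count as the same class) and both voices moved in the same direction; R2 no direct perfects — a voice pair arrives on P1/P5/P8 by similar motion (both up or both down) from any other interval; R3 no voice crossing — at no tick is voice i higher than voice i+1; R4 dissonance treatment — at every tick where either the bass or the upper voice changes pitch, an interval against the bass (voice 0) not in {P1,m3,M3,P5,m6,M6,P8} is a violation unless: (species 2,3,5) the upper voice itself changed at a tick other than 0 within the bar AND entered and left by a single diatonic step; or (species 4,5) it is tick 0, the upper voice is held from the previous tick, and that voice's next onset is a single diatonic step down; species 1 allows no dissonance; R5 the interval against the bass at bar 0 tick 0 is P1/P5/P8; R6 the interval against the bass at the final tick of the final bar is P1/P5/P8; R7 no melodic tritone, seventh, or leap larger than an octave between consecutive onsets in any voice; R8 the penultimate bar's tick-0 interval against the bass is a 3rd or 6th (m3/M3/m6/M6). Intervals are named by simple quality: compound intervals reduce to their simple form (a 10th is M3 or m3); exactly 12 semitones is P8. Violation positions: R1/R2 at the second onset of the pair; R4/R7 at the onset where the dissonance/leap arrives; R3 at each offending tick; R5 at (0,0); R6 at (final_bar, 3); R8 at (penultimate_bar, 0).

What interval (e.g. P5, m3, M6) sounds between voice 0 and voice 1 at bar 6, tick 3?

voice 0=A3 voice 1=A4 -> P8

P8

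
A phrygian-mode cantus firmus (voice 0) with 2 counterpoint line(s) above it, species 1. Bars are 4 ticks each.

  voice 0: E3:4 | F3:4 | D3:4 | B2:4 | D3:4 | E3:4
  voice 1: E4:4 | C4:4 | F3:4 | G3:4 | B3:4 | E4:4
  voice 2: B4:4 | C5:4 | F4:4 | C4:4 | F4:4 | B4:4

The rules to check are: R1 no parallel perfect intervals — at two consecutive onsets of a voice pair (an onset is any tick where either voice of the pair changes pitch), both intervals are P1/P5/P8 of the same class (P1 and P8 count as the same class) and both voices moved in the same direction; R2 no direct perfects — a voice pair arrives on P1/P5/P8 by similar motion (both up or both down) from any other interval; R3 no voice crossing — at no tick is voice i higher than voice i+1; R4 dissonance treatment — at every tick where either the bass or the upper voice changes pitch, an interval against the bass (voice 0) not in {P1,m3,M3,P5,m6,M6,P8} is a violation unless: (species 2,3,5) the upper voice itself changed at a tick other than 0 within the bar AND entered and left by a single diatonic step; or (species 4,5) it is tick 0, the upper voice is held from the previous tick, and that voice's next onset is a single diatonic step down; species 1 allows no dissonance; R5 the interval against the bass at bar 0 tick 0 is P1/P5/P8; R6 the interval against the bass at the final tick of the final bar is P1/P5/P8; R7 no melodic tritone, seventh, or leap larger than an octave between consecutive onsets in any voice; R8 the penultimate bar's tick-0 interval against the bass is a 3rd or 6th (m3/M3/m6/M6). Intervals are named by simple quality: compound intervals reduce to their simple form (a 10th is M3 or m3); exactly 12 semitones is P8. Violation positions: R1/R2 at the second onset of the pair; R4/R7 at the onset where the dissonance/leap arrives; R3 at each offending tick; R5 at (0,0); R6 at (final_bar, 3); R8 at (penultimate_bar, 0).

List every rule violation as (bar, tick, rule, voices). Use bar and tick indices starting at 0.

(1, 0, R1, (0, 2))
(2, 0, R1, (1, 2))
(3, 0, R4, (0, 2))
(5, 0, R2, (0, 1))
(5, 0, R2, (0, 2))
(5, 0, R2, (1, 2))
(5, 0, R7, (2,))

bar 0: v0=E3 v1=E4 v2=B4 downbeat P5
bar 1: v0=F3 v1=C4 v2=C5 downbeat P5
bar 2: v0=D3 v1=F3 v2=F4 downbeat m3
bar 3: v0=B2 v1=G3 v2=C4 downbeat m2
bar 4: v0=D3 v1=B3 v2=F4 downbeat m3
bar 5: v0=E3 v1=E4 v2=B4 downbeat P5
  -> R1 @ bar 1 tick 0 v(0, 2): E3/B4 P5 -> F3/C5 P5 similar
  -> R1 @ bar 2 tick 0 v(1, 2): C4/C5 P8 -> F3/F4 P8 similar
  -> R4 @ bar 3 tick 0 v(0, 2): B2/C4 m2 untreated
  -> R2 @ bar 5 tick 0 v(0, 1): D3/B3 M6 -> E3/E4 P8 similar
  -> R2 @ bar 5 tick 0 v(0, 2): D3/F4 m3 -> E3/B4 P5 similar
  -> R2 @ bar 5 tick 0 v(1, 2): B3/F4 TT -> E4/B4 P5 similar
  -> R7 @ bar 5 tick 0 v(2,): F4->B4 leap 6st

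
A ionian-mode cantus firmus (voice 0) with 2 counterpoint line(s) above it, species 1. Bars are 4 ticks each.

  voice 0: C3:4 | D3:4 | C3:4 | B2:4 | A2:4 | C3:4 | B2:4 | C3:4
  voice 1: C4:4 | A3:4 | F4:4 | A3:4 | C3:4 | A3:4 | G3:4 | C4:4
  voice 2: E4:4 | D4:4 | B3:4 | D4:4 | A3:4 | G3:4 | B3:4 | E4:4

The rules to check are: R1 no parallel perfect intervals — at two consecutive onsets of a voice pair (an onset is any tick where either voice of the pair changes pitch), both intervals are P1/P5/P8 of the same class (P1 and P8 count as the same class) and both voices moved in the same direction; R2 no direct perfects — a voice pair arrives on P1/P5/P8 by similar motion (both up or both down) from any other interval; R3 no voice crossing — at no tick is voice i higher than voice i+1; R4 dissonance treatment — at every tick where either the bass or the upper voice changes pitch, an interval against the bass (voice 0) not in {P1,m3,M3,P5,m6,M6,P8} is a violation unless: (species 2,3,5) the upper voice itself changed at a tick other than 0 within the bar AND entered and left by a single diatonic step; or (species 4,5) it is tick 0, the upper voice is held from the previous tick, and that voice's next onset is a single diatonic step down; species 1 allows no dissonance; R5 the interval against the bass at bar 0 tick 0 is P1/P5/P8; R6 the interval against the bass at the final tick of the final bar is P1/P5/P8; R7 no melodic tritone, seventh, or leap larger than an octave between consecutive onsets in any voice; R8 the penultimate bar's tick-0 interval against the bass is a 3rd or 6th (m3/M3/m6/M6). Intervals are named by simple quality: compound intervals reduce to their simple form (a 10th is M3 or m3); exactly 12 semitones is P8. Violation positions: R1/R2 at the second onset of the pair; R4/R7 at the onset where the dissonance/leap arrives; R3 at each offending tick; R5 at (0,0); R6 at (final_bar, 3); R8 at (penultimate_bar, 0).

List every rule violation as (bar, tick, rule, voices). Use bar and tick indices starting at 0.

bar 0: v0=C3 v1=C4 v2=E4 downbeat M3
bar 1: v0=D3 v1=A3 v2=D4 downbeat P8
bar 2: v0=C3 v1=F4 v2=B3 downbeat M7
bar 3: v0=B2 v1=A3 v2=D4 downbeat m3
bar 4: v0=A2 v1=C3 v2=A3 downbeat P8
bar 5: v0=C3 v1=A3 v2=G3 downbeat P5
bar 6: v0=B2 v1=G3 v2=B3 downbeat P8
bar 7: v0=C3 v1=C4 v2=E4 downbeat M3
  -> R5 @ bar 0 tick 0 v(0, 2): opens on M3
  -> R3 @ bar 2 tick 0 v(1, 2): F4 above B3
  -> R4 @ bar 2 tick 0 v(0, 1): C3/F4 P4 untreated
  -> R4 @ bar 2 tick 0 v(0, 2): C3/B3 M7 untreated
  -> R3 @ bar 2 tick 1 v(1, 2): F4 above B3
  -> R3 @ bar 2 tick 2 v(1, 2): F4 above B3
  -> R3 @ bar 2 tick 3 v(1, 2): F4 above B3
  -> R4 @ bar 3 tick 0 v(0, 1): B2/A3 m7 untreated
  -> R2 @ bar 4 tick 0 v(0, 2): B2/D4 m3 -> A2/A3 P8 similar
  -> R3 @ bar 5 tick 0 v(1, 2): A3 above G3
  -> R3 @ bar 5 tick 1 v(1, 2): A3 above G3
  -> R3 @ bar 5 tick 2 v(1, 2): A3 above G3
  -> R3 @ bar 5 tick 3 v(1, 2): A3 above G3
  -> R8 @ bar 6 tick 0 v(0, 2): penult P8 not 3rd/6th
  -> R2 @ bar 7 tick 0 v(0, 1): B2/G3 m6 -> C3/C4 P8 similar
  -> R6 @ bar 7 tick 3 v(0, 2): closes on M3

(0, 0, R5, (0, 2))
(2, 0, R3, (1, 2))
(2, 0, R4, (0, 1))
(2, 0, R4, (0, 2))
(2, 1, R3, (1, 2))
(2, 2, R3, (1, 2))
(2, 3, R3, (1, 2))
(3, 0, R4, (0, 1))
(4, 0, R2, (0, 2))
(5, 0, R3, (1, 2))
(5, 1, R3, (1, 2))
(5, 2, R3, (1, 2))
(5, 3, R3, (1, 2))
(6, 0, R8, (0, 2))
(7, 0, R2, (0, 1))
(7, 3, R6, (0, 2))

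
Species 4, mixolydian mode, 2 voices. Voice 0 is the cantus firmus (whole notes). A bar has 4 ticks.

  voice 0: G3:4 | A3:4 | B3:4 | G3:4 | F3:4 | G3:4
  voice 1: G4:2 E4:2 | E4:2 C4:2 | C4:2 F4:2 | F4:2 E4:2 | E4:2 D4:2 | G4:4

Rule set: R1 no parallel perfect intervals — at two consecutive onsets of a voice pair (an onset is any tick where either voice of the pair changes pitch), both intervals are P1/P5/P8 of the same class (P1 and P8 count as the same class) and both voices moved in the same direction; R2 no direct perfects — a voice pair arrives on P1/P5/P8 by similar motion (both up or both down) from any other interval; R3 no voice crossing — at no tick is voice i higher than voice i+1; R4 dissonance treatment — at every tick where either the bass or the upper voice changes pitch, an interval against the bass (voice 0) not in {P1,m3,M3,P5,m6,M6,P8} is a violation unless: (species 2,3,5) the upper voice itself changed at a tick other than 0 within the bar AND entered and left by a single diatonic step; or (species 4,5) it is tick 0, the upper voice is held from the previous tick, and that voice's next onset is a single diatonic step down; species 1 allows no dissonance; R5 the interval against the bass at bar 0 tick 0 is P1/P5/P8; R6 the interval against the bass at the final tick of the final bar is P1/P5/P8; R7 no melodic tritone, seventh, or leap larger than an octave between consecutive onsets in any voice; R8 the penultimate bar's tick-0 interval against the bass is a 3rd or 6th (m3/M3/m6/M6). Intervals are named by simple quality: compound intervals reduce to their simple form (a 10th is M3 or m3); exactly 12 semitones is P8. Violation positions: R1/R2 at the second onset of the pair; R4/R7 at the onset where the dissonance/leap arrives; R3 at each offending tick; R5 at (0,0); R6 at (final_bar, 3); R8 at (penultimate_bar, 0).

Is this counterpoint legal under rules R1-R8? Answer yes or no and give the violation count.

bar 0: v0=G3 v1=G4 (P8)
bar 1: v0=A3 v1=E4 (P5)
bar 2: v0=B3 v1=C4 (m2)
bar 3: v0=G3 v1=F4 (m7)
bar 4: v0=F3 v1=E4 (M7)
bar 5: v0=G3 v1=G4 (P8)
  R4 @ bar2.0: B3/C4 m2 untreated
  R4 @ bar2.2: B3/F4 TT untreated
  R8 @ bar4.0: penult M7 not 3rd/6th
  R2 @ bar5.0: F3/D4 M6 -> G3/G4 P8 similar

No (4 violations)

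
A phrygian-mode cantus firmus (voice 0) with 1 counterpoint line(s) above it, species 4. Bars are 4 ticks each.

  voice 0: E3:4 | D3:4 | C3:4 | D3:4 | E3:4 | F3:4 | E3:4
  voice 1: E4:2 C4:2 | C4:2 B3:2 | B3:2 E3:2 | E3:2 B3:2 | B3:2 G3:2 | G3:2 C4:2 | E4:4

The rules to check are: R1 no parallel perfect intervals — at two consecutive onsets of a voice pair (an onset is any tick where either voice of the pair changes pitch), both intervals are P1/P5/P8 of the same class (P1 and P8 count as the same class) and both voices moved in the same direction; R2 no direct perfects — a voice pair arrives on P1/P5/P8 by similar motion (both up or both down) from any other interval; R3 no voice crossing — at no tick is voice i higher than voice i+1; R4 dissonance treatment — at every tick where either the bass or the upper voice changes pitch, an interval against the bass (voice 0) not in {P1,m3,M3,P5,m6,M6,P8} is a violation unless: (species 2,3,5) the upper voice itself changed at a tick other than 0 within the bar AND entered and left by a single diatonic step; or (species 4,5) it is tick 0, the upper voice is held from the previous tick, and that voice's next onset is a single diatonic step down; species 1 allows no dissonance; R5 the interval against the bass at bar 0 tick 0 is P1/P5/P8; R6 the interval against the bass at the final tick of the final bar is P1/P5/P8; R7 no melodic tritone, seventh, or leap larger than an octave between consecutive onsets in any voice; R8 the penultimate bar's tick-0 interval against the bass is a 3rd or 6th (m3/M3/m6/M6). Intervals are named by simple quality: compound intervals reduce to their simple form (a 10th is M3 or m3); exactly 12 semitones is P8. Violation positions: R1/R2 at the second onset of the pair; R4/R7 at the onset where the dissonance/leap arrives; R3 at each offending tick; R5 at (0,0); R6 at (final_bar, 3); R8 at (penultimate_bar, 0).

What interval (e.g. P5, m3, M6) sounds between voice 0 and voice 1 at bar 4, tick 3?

m3

voice 0=E3 voice 1=G3 -> m3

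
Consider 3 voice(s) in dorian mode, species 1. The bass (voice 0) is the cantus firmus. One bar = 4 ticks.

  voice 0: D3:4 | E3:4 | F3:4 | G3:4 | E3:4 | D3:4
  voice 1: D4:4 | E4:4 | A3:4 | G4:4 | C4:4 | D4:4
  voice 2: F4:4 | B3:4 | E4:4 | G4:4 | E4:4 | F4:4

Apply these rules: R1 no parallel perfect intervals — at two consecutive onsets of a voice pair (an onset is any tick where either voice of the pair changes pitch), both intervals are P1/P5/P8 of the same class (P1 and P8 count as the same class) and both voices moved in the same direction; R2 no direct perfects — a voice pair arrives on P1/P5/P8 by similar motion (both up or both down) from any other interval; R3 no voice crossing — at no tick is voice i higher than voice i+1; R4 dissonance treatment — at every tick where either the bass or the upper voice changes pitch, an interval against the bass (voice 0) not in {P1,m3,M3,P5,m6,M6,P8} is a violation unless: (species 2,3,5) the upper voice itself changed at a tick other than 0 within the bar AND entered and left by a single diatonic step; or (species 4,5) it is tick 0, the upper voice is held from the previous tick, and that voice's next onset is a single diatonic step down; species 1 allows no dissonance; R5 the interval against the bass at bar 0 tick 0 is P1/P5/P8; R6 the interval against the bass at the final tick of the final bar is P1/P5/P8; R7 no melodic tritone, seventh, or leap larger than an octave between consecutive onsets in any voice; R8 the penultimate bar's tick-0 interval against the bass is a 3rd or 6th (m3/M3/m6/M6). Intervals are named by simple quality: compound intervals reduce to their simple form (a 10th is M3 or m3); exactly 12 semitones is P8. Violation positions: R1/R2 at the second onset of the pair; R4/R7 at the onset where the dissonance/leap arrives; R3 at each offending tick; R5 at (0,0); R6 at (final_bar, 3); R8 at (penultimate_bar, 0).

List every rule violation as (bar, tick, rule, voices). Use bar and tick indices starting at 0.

bar 0: v0=D3 v1=D4 v2=F4 downbeat m3
bar 1: v0=E3 v1=E4 v2=B3 downbeat P5
bar 2: v0=F3 v1=A3 v2=E4 downbeat M7
bar 3: v0=G3 v1=G4 v2=G4 downbeat P8
bar 4: v0=E3 v1=C4 v2=E4 downbeat P8
bar 5: v0=D3 v1=D4 v2=F4 downbeat m3
  -> R5 @ bar 0 tick 0 v(0, 2): opens on m3
  -> R1 @ bar 1 tick 0 v(0, 1): D3/D4 P8 -> E3/E4 P8 similar
  -> R3 @ bar 1 tick 0 v(1, 2): E4 above B3
  -> R7 @ bar 1 tick 0 v(2,): F4->B3 leap 6st
  -> R3 @ bar 1 tick 1 v(1, 2): E4 above B3
  -> R3 @ bar 1 tick 2 v(1, 2): E4 above B3
  -> R3 @ bar 1 tick 3 v(1, 2): E4 above B3
  -> R4 @ bar 2 tick 0 v(0, 2): F3/E4 M7 untreated
  -> R2 @ bar 3 tick 0 v(0, 1): F3/A3 M3 -> G3/G4 P8 similar
  -> R2 @ bar 3 tick 0 v(0, 2): F3/E4 M7 -> G3/G4 P8 similar
  -> R2 @ bar 3 tick 0 v(1, 2): A3/E4 P5 -> G4/G4 P1 similar
  -> R7 @ bar 3 tick 0 v(1,): A3->G4 leap 10st
  -> R1 @ bar 4 tick 0 v(0, 2): G3/G4 P8 -> E3/E4 P8 similar
  -> R8 @ bar 4 tick 0 v(0, 2): penult P8 not 3rd/6th
  -> R6 @ bar 5 tick 3 v(0, 2): closes on m3

(0, 0, R5, (0, 2))
(1, 0, R1, (0, 1))
(1, 0, R3, (1, 2))
(1, 0, R7, (2,))
(1, 1, R3, (1, 2))
(1, 2, R3, (1, 2))
(1, 3, R3, (1, 2))
(2, 0, R4, (0, 2))
(3, 0, R2, (0, 1))
(3, 0, R2, (0, 2))
(3, 0, R2, (1, 2))
(3, 0, R7, (1,))
(4, 0, R1, (0, 2))
(4, 0, R8, (0, 2))
(5, 3, R6, (0, 2))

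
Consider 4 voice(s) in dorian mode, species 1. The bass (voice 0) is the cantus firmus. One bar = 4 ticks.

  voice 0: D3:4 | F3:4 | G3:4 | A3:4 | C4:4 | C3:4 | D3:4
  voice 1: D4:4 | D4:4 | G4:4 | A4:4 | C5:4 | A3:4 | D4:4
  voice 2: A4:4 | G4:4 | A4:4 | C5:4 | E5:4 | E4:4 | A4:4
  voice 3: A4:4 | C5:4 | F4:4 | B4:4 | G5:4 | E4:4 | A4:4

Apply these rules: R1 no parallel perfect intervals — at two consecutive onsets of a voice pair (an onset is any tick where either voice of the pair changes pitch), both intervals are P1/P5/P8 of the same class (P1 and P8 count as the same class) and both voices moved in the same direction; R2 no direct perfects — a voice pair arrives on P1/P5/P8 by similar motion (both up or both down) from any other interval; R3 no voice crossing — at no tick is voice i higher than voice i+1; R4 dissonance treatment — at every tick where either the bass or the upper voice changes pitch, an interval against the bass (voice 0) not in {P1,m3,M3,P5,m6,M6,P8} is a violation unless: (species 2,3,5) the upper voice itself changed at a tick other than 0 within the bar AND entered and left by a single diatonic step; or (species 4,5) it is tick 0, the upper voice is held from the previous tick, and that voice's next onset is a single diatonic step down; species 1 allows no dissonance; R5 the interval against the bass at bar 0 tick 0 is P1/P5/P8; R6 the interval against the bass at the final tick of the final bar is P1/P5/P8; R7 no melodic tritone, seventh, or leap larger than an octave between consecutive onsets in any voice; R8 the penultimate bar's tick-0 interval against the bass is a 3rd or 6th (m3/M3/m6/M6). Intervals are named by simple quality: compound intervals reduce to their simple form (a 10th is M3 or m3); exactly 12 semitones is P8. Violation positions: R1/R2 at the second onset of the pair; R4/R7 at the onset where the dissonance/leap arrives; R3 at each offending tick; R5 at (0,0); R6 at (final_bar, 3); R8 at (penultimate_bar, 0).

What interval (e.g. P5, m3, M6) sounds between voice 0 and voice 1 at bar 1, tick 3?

M6

voice 0=F3 voice 1=D4 -> M6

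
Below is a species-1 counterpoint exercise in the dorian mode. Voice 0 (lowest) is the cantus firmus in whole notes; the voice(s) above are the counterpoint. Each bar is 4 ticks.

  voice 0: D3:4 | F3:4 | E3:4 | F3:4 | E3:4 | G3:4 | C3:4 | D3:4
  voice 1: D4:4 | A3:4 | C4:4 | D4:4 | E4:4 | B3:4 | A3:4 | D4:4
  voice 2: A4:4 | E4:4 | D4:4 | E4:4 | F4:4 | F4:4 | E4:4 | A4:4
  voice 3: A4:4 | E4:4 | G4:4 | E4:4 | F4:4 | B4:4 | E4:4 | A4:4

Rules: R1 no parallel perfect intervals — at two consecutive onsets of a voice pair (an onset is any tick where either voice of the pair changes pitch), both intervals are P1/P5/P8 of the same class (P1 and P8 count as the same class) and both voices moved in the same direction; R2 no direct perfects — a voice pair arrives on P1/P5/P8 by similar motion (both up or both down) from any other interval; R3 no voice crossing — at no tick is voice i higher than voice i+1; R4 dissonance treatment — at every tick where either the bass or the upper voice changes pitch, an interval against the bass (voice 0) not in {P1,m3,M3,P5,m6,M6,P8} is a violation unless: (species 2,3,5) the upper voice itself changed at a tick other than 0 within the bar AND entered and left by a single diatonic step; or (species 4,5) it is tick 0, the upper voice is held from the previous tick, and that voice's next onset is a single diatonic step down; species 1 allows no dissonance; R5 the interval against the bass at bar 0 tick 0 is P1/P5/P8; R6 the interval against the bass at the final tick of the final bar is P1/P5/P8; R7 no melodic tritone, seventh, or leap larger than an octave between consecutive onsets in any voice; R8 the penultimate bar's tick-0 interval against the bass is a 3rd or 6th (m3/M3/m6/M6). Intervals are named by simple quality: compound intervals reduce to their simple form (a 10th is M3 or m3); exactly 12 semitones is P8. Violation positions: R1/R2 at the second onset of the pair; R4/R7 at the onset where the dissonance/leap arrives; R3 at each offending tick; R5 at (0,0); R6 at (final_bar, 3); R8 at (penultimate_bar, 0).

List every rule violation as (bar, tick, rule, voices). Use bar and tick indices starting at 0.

bar 0: v0=D3 v1=D4 v2=A4 v3=A4 downbeat P5
bar 1: v0=F3 v1=A3 v2=E4 v3=E4 downbeat M7
bar 2: v0=E3 v1=C4 v2=D4 v3=G4 downbeat m3
bar 3: v0=F3 v1=D4 v2=E4 v3=E4 downbeat M7
bar 4: v0=E3 v1=E4 v2=F4 v3=F4 downbeat m2
bar 5: v0=G3 v1=B3 v2=F4 v3=B4 downbeat M3
bar 6: v0=C3 v1=A3 v2=E4 v3=E4 downbeat M3
bar 7: v0=D3 v1=D4 v2=A4 v3=A4 downbeat P5
  -> R1 @ bar 1 tick 0 v(1, 2): D4/A4 P5 -> A3/E4 P5 similar
  -> R1 @ bar 1 tick 0 v(1, 3): D4/A4 P5 -> A3/E4 P5 similar
  -> R1 @ bar 1 tick 0 v(2, 3): A4/A4 P1 -> E4/E4 P1 similar
  -> R4 @ bar 1 tick 0 v(0, 2): F3/E4 M7 untreated
  -> R4 @ bar 1 tick 0 v(0, 3): F3/E4 M7 untreated
  -> R1 @ bar 2 tick 0 v(1, 3): A3/E4 P5 -> C4/G4 P5 similar
  -> R4 @ bar 2 tick 0 v(0, 2): E3/D4 m7 untreated
  -> R4 @ bar 3 tick 0 v(0, 2): F3/E4 M7 untreated
  -> R4 @ bar 3 tick 0 v(0, 3): F3/E4 M7 untreated
  -> R1 @ bar 4 tick 0 v(2, 3): E4/E4 P1 -> F4/F4 P1 similar
  -> R4 @ bar 4 tick 0 v(0, 2): E3/F4 m2 untreated
  -> R4 @ bar 4 tick 0 v(0, 3): E3/F4 m2 untreated
  -> R4 @ bar 5 tick 0 v(0, 2): G3/F4 m7 untreated
  -> R7 @ bar 5 tick 0 v(3,): F4->B4 leap 6st
  -> R2 @ bar 6 tick 0 v(1, 2): B3/F4 TT -> A3/E4 P5 similar
  -> R2 @ bar 6 tick 0 v(1, 3): B3/B4 P8 -> A3/E4 P5 similar
  -> R2 @ bar 6 tick 0 v(2, 3): F4/B4 TT -> E4/E4 P1 similar
  -> R1 @ bar 7 tick 0 v(1, 2): A3/E4 P5 -> D4/A4 P5 similar
  -> R1 @ bar 7 tick 0 v(1, 3): A3/E4 P5 -> D4/A4 P5 similar
  -> R1 @ bar 7 tick 0 v(2, 3): E4/E4 P1 -> A4/A4 P1 similar
  -> R2 @ bar 7 tick 0 v(0, 1): C3/A3 M6 -> D3/D4 P8 similar
  -> R2 @ bar 7 tick 0 v(0, 2): C3/E4 M3 -> D3/A4 P5 similar
  -> R2 @ bar 7 tick 0 v(0, 3): C3/E4 M3 -> D3/A4 P5 similar

(1, 0, R1, (1, 2))
(1, 0, R1, (1, 3))
(1, 0, R1, (2, 3))
(1, 0, R4, (0, 2))
(1, 0, R4, (0, 3))
(2, 0, R1, (1, 3))
(2, 0, R4, (0, 2))
(3, 0, R4, (0, 2))
(3, 0, R4, (0, 3))
(4, 0, R1, (2, 3))
(4, 0, R4, (0, 2))
(4, 0, R4, (0, 3))
(5, 0, R4, (0, 2))
(5, 0, R7, (3,))
(6, 0, R2, (1, 2))
(6, 0, R2, (1, 3))
(6, 0, R2, (2, 3))
(7, 0, R1, (1, 2))
(7, 0, R1, (1, 3))
(7, 0, R1, (2, 3))
(7, 0, R2, (0, 1))
(7, 0, R2, (0, 2))
(7, 0, R2, (0, 3))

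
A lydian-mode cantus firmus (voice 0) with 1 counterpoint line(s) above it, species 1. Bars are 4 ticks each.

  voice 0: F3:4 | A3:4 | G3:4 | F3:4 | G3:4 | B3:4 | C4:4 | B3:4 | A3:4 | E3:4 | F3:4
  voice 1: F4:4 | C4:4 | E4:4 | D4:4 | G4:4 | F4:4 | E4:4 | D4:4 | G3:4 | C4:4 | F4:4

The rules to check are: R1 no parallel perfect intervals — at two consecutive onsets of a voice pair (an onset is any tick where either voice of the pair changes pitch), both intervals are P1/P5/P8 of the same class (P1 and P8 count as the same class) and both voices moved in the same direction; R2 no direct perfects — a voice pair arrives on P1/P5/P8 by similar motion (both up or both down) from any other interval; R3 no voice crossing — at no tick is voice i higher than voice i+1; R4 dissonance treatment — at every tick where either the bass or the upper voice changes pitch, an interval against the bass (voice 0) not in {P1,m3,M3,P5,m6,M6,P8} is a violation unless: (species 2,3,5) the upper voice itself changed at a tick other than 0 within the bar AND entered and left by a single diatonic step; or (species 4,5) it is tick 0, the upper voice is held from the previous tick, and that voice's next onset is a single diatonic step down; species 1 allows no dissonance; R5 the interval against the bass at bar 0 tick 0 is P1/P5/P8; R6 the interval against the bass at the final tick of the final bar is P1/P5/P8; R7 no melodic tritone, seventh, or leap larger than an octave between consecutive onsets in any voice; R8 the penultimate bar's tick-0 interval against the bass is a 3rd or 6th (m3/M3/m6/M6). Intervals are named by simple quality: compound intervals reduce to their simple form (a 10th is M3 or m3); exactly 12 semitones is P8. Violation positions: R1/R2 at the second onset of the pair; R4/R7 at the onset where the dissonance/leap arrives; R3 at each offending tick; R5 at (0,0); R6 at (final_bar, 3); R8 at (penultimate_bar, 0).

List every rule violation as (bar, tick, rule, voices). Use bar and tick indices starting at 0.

bar 0: v0=F3 v1=F4 downbeat P8
bar 1: v0=A3 v1=C4 downbeat m3
bar 2: v0=G3 v1=E4 downbeat M6
bar 3: v0=F3 v1=D4 downbeat M6
bar 4: v0=G3 v1=G4 downbeat P8
bar 5: v0=B3 v1=F4 downbeat TT
bar 6: v0=C4 v1=E4 downbeat M3
bar 7: v0=B3 v1=D4 downbeat m3
bar 8: v0=A3 v1=G3 downbeat M2
bar 9: v0=E3 v1=C4 downbeat m6
bar 10: v0=F3 v1=F4 downbeat P8
  -> R2 @ bar 4 tick 0 v(0, 1): F3/D4 M6 -> G3/G4 P8 similar
  -> R4 @ bar 5 tick 0 v(0, 1): B3/F4 TT untreated
  -> R3 @ bar 8 tick 0 v(0, 1): A3 above G3
  -> R4 @ bar 8 tick 0 v(0, 1): A3/G3 M2 untreated
  -> R3 @ bar 8 tick 1 v(0, 1): A3 above G3
  -> R3 @ bar 8 tick 2 v(0, 1): A3 above G3
  -> R3 @ bar 8 tick 3 v(0, 1): A3 above G3
  -> R2 @ bar 10 tick 0 v(0, 1): E3/C4 m6 -> F3/F4 P8 similar

(4, 0, R2, (0, 1))
(5, 0, R4, (0, 1))
(8, 0, R3, (0, 1))
(8, 0, R4, (0, 1))
(8, 1, R3, (0, 1))
(8, 2, R3, (0, 1))
(8, 3, R3, (0, 1))
(10, 0, R2, (0, 1))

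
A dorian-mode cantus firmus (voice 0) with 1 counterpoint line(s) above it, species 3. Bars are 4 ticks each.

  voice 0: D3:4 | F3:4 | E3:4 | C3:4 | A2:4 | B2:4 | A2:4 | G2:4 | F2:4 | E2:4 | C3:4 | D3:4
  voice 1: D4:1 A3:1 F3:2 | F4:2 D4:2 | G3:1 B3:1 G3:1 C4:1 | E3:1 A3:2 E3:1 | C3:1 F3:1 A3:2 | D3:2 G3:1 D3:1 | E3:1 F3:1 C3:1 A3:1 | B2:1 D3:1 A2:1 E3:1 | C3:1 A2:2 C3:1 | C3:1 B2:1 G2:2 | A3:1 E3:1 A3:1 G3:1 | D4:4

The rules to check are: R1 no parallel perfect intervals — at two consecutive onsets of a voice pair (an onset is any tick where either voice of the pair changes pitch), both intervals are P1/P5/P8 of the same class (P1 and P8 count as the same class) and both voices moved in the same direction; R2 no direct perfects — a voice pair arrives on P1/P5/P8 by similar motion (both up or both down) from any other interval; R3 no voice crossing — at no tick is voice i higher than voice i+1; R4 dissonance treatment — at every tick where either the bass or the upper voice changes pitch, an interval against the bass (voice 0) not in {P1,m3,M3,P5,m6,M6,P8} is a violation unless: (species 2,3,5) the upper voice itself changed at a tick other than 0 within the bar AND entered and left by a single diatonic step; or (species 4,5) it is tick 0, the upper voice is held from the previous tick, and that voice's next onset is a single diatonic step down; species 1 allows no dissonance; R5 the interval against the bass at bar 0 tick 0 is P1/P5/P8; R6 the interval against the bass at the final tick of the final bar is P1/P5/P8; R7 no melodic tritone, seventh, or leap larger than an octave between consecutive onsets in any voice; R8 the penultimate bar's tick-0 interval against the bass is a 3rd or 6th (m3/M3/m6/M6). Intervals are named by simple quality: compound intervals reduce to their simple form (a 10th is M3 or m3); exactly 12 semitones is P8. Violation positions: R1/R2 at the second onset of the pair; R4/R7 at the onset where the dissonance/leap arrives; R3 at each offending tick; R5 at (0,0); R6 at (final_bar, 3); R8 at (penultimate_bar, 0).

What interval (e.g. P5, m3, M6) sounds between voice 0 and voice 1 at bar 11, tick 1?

voice 0=D3 voice 1=D4 -> P8

P8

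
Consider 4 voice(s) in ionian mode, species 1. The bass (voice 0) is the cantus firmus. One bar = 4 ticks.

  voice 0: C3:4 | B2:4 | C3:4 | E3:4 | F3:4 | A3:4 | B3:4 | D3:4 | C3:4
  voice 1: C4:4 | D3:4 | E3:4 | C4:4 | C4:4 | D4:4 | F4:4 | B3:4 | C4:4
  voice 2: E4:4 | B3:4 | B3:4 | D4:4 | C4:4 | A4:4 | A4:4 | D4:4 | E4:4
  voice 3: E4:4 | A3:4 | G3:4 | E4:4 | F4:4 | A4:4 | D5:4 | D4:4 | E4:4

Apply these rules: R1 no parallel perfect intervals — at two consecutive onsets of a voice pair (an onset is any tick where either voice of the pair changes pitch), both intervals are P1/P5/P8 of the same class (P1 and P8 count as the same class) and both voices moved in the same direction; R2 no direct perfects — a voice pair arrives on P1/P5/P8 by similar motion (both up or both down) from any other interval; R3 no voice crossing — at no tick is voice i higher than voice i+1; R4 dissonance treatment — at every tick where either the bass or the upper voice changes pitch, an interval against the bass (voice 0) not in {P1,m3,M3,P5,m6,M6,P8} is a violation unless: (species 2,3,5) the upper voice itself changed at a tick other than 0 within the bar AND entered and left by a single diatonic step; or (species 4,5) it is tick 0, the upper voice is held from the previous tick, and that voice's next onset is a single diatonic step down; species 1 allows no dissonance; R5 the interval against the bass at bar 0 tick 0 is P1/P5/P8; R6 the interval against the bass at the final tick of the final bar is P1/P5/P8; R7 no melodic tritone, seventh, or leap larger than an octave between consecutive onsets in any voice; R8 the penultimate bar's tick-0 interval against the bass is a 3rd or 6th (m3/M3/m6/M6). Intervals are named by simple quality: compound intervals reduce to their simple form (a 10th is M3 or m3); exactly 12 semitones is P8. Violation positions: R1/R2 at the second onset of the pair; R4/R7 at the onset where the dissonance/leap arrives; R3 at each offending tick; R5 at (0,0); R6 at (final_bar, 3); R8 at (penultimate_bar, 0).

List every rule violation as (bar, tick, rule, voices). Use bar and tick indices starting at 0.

(0, 0, R5, (0, 2))
(0, 0, R5, (0, 3))
(1, 0, R2, (0, 2))
(1, 0, R2, (1, 3))
(1, 0, R3, (2, 3))
(1, 0, R4, (0, 3))
(1, 0, R7, (1,))
(1, 1, R3, (2, 3))
(1, 2, R3, (2, 3))
(1, 3, R3, (2, 3))
(2, 0, R3, (2, 3))
(2, 0, R4, (0, 2))
(2, 1, R3, (2, 3))
(2, 2, R3, (2, 3))
(2, 3, R3, (2, 3))
(3, 0, R2, (0, 3))
(3, 0, R4, (0, 2))
(4, 0, R1, (0, 3))
(5, 0, R1, (0, 3))
(5, 0, R2, (0, 2))
(5, 0, R2, (1, 2))
(5, 0, R2, (1, 3))
(5, 0, R2, (2, 3))
(5, 0, R4, (0, 1))
(6, 0, R4, (0, 1))
(6, 0, R4, (0, 2))
(7, 0, R2, (0, 2))
(7, 0, R2, (0, 3))
(7, 0, R2, (2, 3))
(7, 0, R7, (1,))
(7, 0, R8, (0, 2))
(7, 0, R8, (0, 3))
(8, 0, R1, (2, 3))
(8, 3, R6, (0, 2))
(8, 3, R6, (0, 3))

bar 0: v0=C3 v1=C4 v2=E4 v3=E4 downbeat M3
bar 1: v0=B2 v1=D3 v2=B3 v3=A3 downbeat m7
bar 2: v0=C3 v1=E3 v2=B3 v3=G3 downbeat P5
bar 3: v0=E3 v1=C4 v2=D4 v3=E4 downbeat P8
bar 4: v0=F3 v1=C4 v2=C4 v3=F4 downbeat P8
bar 5: v0=A3 v1=D4 v2=A4 v3=A4 downbeat P8
bar 6: v0=B3 v1=F4 v2=A4 v3=D5 downbeat m3
bar 7: v0=D3 v1=B3 v2=D4 v3=D4 downbeat P8
bar 8: v0=C3 v1=C4 v2=E4 v3=E4 downbeat M3
  -> R5 @ bar 0 tick 0 v(0, 2): opens on M3
  -> R5 @ bar 0 tick 0 v(0, 3): opens on M3
  -> R2 @ bar 1 tick 0 v(0, 2): C3/E4 M3 -> B2/B3 P8 similar
  -> R2 @ bar 1 tick 0 v(1, 3): C4/E4 M3 -> D3/A3 P5 similar
  -> R3 @ bar 1 tick 0 v(2, 3): B3 above A3
  -> R4 @ bar 1 tick 0 v(0, 3): B2/A3 m7 untreated
  -> R7 @ bar 1 tick 0 v(1,): C4->D3 leap 10st
  -> R3 @ bar 1 tick 1 v(2, 3): B3 above A3
  -> R3 @ bar 1 tick 2 v(2, 3): B3 above A3
  -> R3 @ bar 1 tick 3 v(2, 3): B3 above A3
  -> R3 @ bar 2 tick 0 v(2, 3): B3 above G3
  -> R4 @ bar 2 tick 0 v(0, 2): C3/B3 M7 untreated
  -> R3 @ bar 2 tick 1 v(2, 3): B3 above G3
  -> R3 @ bar 2 tick 2 v(2, 3): B3 above G3
  -> R3 @ bar 2 tick 3 v(2, 3): B3 above G3
  -> R2 @ bar 3 tick 0 v(0, 3): C3/G3 P5 -> E3/E4 P8 similar
  -> R4 @ bar 3 tick 0 v(0, 2): E3/D4 m7 untreated
  -> R1 @ bar 4 tick 0 v(0, 3): E3/E4 P8 -> F3/F4 P8 similar
  -> R1 @ bar 5 tick 0 v(0, 3): F3/F4 P8 -> A3/A4 P8 similar
  -> R2 @ bar 5 tick 0 v(0, 2): F3/C4 P5 -> A3/A4 P8 similar
  -> R2 @ bar 5 tick 0 v(1, 2): C4/C4 P1 -> D4/A4 P5 similar
  -> R2 @ bar 5 tick 0 v(1, 3): C4/F4 P4 -> D4/A4 P5 similar
  -> R2 @ bar 5 tick 0 v(2, 3): C4/F4 P4 -> A4/A4 P1 similar
  -> R4 @ bar 5 tick 0 v(0, 1): A3/D4 P4 untreated
  -> R4 @ bar 6 tick 0 v(0, 1): B3/F4 TT untreated
  -> R4 @ bar 6 tick 0 v(0, 2): B3/A4 m7 untreated
  -> R2 @ bar 7 tick 0 v(0, 2): B3/A4 m7 -> D3/D4 P8 similar
  -> R2 @ bar 7 tick 0 v(0, 3): B3/D5 m3 -> D3/D4 P8 similar
  -> R2 @ bar 7 tick 0 v(2, 3): A4/D5 P4 -> D4/D4 P1 similar
  -> R7 @ bar 7 tick 0 v(1,): F4->B3 leap 6st
  -> R8 @ bar 7 tick 0 v(0, 2): penult P8 not 3rd/6th
  -> R8 @ bar 7 tick 0 v(0, 3): penult P8 not 3rd/6th
  -> R1 @ bar 8 tick 0 v(2, 3): D4/D4 P1 -> E4/E4 P1 similar
  -> R6 @ bar 8 tick 3 v(0, 2): closes on M3
  -> R6 @ bar 8 tick 3 v(0, 3): closes on M3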